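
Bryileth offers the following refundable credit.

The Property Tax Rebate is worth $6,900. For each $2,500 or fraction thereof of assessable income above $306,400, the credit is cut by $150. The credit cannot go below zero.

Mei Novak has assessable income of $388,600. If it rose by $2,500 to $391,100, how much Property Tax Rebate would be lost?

At $388,600 — income exceeds $306,400 by $82,200, which is 33 full-or-partial $2,500 increments; reduction = 33 × $150 = $4,950, leaving $1,950.
At $391,100 — income exceeds $306,400 by $84,700, which is 34 full-or-partial $2,500 increments; reduction = 34 × $150 = $5,100, leaving $1,800.
Lost: $1,950 − $1,800 = $150.

$150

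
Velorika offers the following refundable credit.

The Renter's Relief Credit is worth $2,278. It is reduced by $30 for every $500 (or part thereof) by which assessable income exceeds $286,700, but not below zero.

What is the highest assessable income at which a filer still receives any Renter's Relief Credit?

After 75 increments the reduction is 75 × $30 = $2,250, leaving $28; one more increment wipes it out. Increment 75 ends at excess 75 × $500 = $37,500, so the highest qualifying income is $286,700 + $37,500 = $324,200.

$324,200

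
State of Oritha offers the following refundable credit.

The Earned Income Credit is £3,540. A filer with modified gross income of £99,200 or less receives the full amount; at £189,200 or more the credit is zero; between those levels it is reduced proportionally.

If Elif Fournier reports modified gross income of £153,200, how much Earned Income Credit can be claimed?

£1,416

Earned Income Credit: £153,200 is £54,000 into a £90,000 phase-out range, leaving 36,000/90,000 of the credit: £3,540 × 36,000/90,000 = £1,416.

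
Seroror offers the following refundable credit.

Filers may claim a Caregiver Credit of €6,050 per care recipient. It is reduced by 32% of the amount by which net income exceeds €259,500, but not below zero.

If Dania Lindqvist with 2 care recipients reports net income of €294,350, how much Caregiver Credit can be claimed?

€948

Caregiver Credit: base = 2 × €6,050 = €12,100. 32% of the €34,850 excess over €259,500 is €11,152; credit = €12,100 − €11,152 = €948.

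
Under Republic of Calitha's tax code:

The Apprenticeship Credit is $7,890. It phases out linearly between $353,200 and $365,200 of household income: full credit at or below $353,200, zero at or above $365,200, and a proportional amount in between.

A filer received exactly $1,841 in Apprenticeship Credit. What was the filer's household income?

$1,841 is 1,841/7,890 of the full $7,890, so 6,049/7,890 of the $12,000 range has been used: income = $353,200 + $12,000 × 6,049/7,890 = $362,400.

$362,400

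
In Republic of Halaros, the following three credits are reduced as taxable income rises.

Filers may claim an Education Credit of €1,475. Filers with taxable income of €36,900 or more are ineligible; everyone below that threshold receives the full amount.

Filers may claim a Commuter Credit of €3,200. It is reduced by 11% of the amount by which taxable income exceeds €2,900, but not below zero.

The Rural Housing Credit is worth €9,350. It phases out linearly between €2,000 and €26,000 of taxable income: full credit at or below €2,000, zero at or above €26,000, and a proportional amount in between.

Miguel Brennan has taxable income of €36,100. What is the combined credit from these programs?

Education Credit: €36,100 is below the €36,900 cutoff, so the full €1,475 applies.
Commuter Credit: 11% of the €33,200 excess over €2,900 is €3,652 ≥ base, so the credit is €0.
Rural Housing Credit: €36,100 is at or above €26,000, so the credit is €0.
Total: €1,475 + €0 + €0 = €1,475.

€1,475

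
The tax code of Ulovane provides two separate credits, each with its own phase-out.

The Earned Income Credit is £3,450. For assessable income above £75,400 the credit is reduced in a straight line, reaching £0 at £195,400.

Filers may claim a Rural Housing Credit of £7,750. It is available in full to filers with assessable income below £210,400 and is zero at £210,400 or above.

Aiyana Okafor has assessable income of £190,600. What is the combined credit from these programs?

Earned Income Credit: £190,600 is £115,200 into a £120,000 phase-out range, leaving 4,800/120,000 of the credit: £3,450 × 4,800/120,000 = £138.
Rural Housing Credit: £190,600 is below the £210,400 cutoff, so the full £7,750 applies.
Total: £138 + £7,750 = £7,888.

£7,888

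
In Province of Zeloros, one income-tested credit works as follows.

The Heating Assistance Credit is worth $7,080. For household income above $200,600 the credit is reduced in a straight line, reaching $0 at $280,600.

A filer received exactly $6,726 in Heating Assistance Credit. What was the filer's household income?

$204,600

$6,726 is 6,726/7,080 of the full $7,080, so 354/7,080 of the $80,000 range has been used: income = $200,600 + $80,000 × 354/7,080 = $204,600.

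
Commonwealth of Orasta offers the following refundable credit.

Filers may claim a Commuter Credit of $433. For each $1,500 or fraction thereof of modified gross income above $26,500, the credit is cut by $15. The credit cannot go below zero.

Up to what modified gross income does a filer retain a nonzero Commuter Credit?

$68,500

After 28 increments the reduction is 28 × $15 = $420, leaving $13; one more increment wipes it out. Increment 28 ends at excess 28 × $1,500 = $42,000, so the highest qualifying income is $26,500 + $42,000 = $68,500.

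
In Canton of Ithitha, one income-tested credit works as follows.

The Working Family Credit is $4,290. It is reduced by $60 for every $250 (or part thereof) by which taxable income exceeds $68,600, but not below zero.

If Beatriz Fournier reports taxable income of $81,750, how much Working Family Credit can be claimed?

$1,110

Working Family Credit: income exceeds $68,600 by $13,150, which is 53 full-or-partial $250 increments; reduction = 53 × $60 = $3,180, leaving $1,110.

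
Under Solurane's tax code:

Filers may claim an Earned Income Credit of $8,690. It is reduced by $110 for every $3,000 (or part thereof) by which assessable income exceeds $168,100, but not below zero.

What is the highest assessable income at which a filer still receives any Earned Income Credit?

After 78 increments the reduction is 78 × $110 = $8,580, leaving $110; one more increment wipes it out. Increment 78 ends at excess 78 × $3,000 = $234,000, so the highest qualifying income is $168,100 + $234,000 = $402,100.

$402,100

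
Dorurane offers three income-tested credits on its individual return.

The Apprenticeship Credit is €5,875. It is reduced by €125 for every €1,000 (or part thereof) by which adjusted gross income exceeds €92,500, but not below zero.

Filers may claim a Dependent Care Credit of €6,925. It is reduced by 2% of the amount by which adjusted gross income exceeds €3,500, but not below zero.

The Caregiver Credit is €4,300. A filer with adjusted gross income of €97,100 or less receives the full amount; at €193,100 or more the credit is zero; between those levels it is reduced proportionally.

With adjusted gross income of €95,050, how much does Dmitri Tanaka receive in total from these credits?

€14,894

Apprenticeship Credit: income exceeds €92,500 by €2,550, which is 3 full-or-partial €1,000 increments; reduction = 3 × €125 = €375, leaving €5,500.
Dependent Care Credit: 2% of the €91,550 excess over €3,500 is €1,831; credit = €6,925 − €1,831 = €5,094.
Caregiver Credit: €95,050 is at or below the €97,100 threshold, so the full €4,300 applies.
Total: €5,500 + €5,094 + €4,300 = €14,894.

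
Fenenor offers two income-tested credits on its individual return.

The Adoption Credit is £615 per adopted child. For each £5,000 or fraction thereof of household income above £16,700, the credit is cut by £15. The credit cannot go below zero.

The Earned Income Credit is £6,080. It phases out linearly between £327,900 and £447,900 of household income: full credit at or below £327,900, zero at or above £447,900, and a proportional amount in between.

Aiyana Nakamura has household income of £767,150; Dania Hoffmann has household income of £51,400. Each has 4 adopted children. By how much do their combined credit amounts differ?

Aiyana (£767,150): Adoption Credit: base = 4 × £615 = £2,460. income exceeds £16,700 by £750,450, which is 151 full-or-partial £5,000 increments; reduction = 151 × £15 = £2,265, leaving £195. Earned Income Credit: £767,150 is at or above £447,900, so the credit is £0. total £195 + £0 = £195
Dania (£51,400): Adoption Credit: base = 4 × £615 = £2,460. income exceeds £16,700 by £34,700, which is 7 full-or-partial £5,000 increments; reduction = 7 × £15 = £105, leaving £2,355. Earned Income Credit: £51,400 is at or below the £327,900 threshold, so the full £6,080 applies. total £2,355 + £6,080 = £8,435
Difference: |£195 − £8,435| = £8,240.

£8,240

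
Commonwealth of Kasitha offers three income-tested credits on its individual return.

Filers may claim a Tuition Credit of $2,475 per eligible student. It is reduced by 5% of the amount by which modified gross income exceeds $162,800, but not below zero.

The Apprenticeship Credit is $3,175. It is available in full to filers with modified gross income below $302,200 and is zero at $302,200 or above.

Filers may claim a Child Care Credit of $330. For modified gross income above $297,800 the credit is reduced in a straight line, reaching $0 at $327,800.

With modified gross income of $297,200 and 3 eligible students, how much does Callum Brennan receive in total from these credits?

$4,210

Tuition Credit: base = 3 × $2,475 = $7,425. 5% of the $134,400 excess over $162,800 is $6,720; credit = $7,425 − $6,720 = $705.
Apprenticeship Credit: $297,200 is below the $302,200 cutoff, so the full $3,175 applies.
Child Care Credit: $297,200 is at or below the $297,800 threshold, so the full $330 applies.
Total: $705 + $3,175 + $330 = $4,210.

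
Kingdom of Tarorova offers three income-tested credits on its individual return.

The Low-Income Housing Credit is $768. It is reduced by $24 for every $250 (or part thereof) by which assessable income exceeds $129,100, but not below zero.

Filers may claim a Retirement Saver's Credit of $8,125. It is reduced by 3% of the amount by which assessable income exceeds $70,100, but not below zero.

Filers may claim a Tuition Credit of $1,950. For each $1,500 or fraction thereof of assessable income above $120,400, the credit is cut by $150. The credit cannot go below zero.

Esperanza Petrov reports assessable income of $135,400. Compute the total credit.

Low-Income Housing Credit: income exceeds $129,100 by $6,300, which is 26 full-or-partial $250 increments; reduction = 26 × $24 = $624, leaving $144.
Retirement Saver's Credit: 3% of the $65,300 excess over $70,100 is $1,959; credit = $8,125 − $1,959 = $6,166.
Tuition Credit: income exceeds $120,400 by $15,000, which is 10 full-or-partial $1,500 increments; reduction = 10 × $150 = $1,500, leaving $450.
Total: $144 + $6,166 + $450 = $6,760.

$6,760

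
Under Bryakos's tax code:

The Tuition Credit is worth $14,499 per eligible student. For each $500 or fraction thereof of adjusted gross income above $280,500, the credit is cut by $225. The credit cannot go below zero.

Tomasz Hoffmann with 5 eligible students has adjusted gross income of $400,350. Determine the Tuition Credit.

Tuition Credit: base = 5 × $14,499 = $72,495. income exceeds $280,500 by $119,850, which is 240 full-or-partial $500 increments; reduction = 240 × $225 = $54,000, leaving $18,495.

$18,495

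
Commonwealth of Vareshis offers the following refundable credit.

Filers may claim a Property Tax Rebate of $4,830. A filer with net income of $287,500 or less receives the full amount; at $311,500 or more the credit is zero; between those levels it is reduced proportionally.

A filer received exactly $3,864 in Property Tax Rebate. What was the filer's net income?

$3,864 is 3,864/4,830 of the full $4,830, so 966/4,830 of the $24,000 range has been used: income = $287,500 + $24,000 × 966/4,830 = $292,300.

$292,300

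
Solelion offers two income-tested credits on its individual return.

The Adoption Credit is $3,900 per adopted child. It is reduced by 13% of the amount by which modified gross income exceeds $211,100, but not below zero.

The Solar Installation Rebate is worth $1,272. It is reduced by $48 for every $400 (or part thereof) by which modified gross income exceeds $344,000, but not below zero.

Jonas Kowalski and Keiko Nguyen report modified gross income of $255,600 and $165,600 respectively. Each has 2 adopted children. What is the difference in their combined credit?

$5,785

Jonas ($255,600): Adoption Credit: base = 2 × $3,900 = $7,800. 13% of the $44,500 excess over $211,100 is $5,785; credit = $7,800 − $5,785 = $2,015. Solar Installation Rebate: $255,600 is at or below the $344,000 threshold, so the full $1,272 applies. total $2,015 + $1,272 = $3,287
Keiko ($165,600): Adoption Credit: base = 2 × $3,900 = $7,800. $165,600 is at or below the $211,100 threshold, so the full $7,800 applies. Solar Installation Rebate: $165,600 is at or below the $344,000 threshold, so the full $1,272 applies. total $7,800 + $1,272 = $9,072
Difference: |$3,287 − $9,072| = $5,785.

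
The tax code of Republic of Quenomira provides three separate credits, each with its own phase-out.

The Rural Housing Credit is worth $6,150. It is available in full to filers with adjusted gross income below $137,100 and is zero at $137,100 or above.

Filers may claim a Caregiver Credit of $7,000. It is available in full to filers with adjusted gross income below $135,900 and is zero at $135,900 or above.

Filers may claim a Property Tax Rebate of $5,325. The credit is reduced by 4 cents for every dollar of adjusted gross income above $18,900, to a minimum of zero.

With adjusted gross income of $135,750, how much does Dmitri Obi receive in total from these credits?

Rural Housing Credit: $135,750 is below the $137,100 cutoff, so the full $6,150 applies.
Caregiver Credit: $135,750 is below the $135,900 cutoff, so the full $7,000 applies.
Property Tax Rebate: 4% of the $116,850 excess over $18,900 is $4,674; credit = $5,325 − $4,674 = $651.
Total: $6,150 + $7,000 + $651 = $13,801.

$13,801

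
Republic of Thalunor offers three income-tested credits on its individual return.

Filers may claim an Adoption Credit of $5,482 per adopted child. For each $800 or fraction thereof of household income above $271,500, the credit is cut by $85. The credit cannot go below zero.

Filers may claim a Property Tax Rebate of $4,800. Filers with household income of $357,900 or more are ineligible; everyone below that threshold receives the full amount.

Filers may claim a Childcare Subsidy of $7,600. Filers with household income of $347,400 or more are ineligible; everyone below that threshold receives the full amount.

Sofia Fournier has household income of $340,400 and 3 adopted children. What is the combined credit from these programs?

Adoption Credit: base = 3 × $5,482 = $16,446. income exceeds $271,500 by $68,900, which is 87 full-or-partial $800 increments; reduction = 87 × $85 = $7,395, leaving $9,051.
Property Tax Rebate: $340,400 is below the $357,900 cutoff, so the full $4,800 applies.
Childcare Subsidy: $340,400 is below the $347,400 cutoff, so the full $7,600 applies.
Total: $9,051 + $4,800 + $7,600 = $21,451.

$21,451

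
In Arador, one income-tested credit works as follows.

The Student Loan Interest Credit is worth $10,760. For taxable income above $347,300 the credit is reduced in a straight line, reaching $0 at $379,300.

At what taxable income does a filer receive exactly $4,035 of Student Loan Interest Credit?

$367,300

$4,035 is 4,035/10,760 of the full $10,760, so 6,725/10,760 of the $32,000 range has been used: income = $347,300 + $32,000 × 6,725/10,760 = $367,300.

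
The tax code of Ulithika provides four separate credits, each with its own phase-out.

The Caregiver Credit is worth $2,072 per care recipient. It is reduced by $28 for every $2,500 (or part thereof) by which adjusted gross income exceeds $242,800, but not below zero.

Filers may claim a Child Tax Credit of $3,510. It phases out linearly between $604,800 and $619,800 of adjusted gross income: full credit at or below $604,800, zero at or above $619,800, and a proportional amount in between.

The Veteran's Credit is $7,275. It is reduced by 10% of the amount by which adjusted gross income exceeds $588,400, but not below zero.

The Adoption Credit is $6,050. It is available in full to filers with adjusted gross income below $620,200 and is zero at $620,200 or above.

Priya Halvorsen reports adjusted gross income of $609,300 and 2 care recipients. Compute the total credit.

$13,720

Caregiver Credit: base = 2 × $2,072 = $4,144. income exceeds $242,800 by $366,500, which is 147 full-or-partial $2,500 increments; reduction = 147 × $28 = $4,116, leaving $28.
Child Tax Credit: $609,300 is $4,500 into a $15,000 phase-out range, leaving 10,500/15,000 of the credit: $3,510 × 10,500/15,000 = $2,457.
Veteran's Credit: 10% of the $20,900 excess over $588,400 is $2,090; credit = $7,275 − $2,090 = $5,185.
Adoption Credit: $609,300 is below the $620,200 cutoff, so the full $6,050 applies.
Total: $28 + $2,457 + $5,185 + $6,050 = $13,720.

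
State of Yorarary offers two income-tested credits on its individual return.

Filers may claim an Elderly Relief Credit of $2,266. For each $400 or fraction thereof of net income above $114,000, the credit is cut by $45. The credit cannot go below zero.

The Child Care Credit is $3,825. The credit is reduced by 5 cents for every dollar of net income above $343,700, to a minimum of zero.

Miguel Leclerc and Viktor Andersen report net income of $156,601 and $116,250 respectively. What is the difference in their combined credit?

Miguel ($156,601): Elderly Relief Credit: income exceeds $114,000 by $42,601 → 107 increments × $45 = $4,815 ≥ base, so the credit is $0. Child Care Credit: $156,601 is at or below the $343,700 threshold, so the full $3,825 applies. total $0 + $3,825 = $3,825
Viktor ($116,250): Elderly Relief Credit: income exceeds $114,000 by $2,250, which is 6 full-or-partial $400 increments; reduction = 6 × $45 = $270, leaving $1,996. Child Care Credit: $116,250 is at or below the $343,700 threshold, so the full $3,825 applies. total $1,996 + $3,825 = $5,821
Difference: |$3,825 − $5,821| = $1,996.

$1,996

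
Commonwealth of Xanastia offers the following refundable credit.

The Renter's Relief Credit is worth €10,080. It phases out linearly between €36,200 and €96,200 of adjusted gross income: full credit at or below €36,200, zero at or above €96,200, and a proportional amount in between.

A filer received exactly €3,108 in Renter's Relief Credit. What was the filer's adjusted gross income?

€77,700

€3,108 is 3,108/10,080 of the full €10,080, so 6,972/10,080 of the €60,000 range has been used: income = €36,200 + €60,000 × 6,972/10,080 = €77,700.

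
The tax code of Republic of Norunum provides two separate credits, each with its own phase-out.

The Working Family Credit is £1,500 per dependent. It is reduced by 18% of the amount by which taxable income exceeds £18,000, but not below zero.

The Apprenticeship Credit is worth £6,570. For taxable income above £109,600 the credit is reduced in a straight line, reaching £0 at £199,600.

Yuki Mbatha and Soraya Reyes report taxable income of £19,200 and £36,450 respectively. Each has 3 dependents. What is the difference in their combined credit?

£3,105

Yuki (£19,200): Working Family Credit: base = 3 × £1,500 = £4,500. 18% of the £1,200 excess over £18,000 is £216; credit = £4,500 − £216 = £4,284. Apprenticeship Credit: £19,200 is at or below the £109,600 threshold, so the full £6,570 applies. total £4,284 + £6,570 = £10,854
Soraya (£36,450): Working Family Credit: base = 3 × £1,500 = £4,500. 18% of the £18,450 excess over £18,000 is £3,321; credit = £4,500 − £3,321 = £1,179. Apprenticeship Credit: £36,450 is at or below the £109,600 threshold, so the full £6,570 applies. total £1,179 + £6,570 = £7,749
Difference: |£10,854 − £7,749| = £3,105.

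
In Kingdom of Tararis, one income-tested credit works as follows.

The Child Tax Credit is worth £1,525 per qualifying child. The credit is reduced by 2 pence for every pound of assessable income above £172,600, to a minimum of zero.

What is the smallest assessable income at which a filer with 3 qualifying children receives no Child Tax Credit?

Full credit = 3 × £1,525 = £4,575.
The credit falls by 2% of each pound above £172,600, so it reaches zero when the excess is £4,575 / 2% = £228,750: income = £172,600 + £228,750 = £401,350.

£401,350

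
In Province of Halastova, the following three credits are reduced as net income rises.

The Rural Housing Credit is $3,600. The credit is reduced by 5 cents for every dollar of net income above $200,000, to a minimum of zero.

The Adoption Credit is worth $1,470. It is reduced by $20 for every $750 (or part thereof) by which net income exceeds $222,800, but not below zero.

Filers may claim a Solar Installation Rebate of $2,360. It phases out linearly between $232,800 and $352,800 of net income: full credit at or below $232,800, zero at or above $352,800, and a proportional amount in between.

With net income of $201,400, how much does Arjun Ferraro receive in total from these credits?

$7,360

Rural Housing Credit: 5% of the $1,400 excess over $200,000 is $70; credit = $3,600 − $70 = $3,530.
Adoption Credit: $201,400 is at or below the $222,800 threshold, so the full $1,470 applies.
Solar Installation Rebate: $201,400 is at or below the $232,800 threshold, so the full $2,360 applies.
Total: $3,530 + $1,470 + $2,360 = $7,360.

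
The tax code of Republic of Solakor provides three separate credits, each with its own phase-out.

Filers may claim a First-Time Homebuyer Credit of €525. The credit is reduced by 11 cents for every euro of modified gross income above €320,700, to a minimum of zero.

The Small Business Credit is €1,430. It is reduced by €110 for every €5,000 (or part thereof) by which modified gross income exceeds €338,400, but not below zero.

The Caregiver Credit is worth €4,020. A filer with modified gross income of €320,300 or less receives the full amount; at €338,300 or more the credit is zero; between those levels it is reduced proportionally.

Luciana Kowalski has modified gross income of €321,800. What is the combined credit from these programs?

€5,519

First-Time Homebuyer Credit: 11% of the €1,100 excess over €320,700 is €121; credit = €525 − €121 = €404.
Small Business Credit: €321,800 is at or below the €338,400 threshold, so the full €1,430 applies.
Caregiver Credit: €321,800 is €1,500 into a €18,000 phase-out range, leaving 16,500/18,000 of the credit: €4,020 × 16,500/18,000 = €3,685.
Total: €404 + €1,430 + €3,685 = €5,519.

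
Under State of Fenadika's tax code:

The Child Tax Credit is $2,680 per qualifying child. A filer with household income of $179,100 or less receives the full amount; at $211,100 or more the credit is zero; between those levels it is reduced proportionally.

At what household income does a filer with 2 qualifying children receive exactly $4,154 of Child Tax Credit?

$186,300

Full credit = 2 × $2,680 = $5,360.
$4,154 is 4,154/5,360 of the full $5,360, so 1,206/5,360 of the $32,000 range has been used: income = $179,100 + $32,000 × 1,206/5,360 = $186,300.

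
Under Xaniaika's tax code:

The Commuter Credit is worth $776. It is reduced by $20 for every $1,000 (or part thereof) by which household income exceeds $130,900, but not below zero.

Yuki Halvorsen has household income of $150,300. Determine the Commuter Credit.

Commuter Credit: income exceeds $130,900 by $19,400, which is 20 full-or-partial $1,000 increments; reduction = 20 × $20 = $400, leaving $376.

$376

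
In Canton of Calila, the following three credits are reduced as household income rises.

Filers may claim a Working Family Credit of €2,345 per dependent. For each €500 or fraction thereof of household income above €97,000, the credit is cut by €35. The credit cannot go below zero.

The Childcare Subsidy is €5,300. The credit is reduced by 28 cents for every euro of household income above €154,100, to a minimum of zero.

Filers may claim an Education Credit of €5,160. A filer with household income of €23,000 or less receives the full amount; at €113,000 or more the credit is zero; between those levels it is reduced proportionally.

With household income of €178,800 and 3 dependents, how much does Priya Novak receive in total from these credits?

€1,295

Working Family Credit: base = 3 × €2,345 = €7,035. income exceeds €97,000 by €81,800, which is 164 full-or-partial €500 increments; reduction = 164 × €35 = €5,740, leaving €1,295.
Childcare Subsidy: 28% of the €24,700 excess over €154,100 is €6,916 ≥ base, so the credit is €0.
Education Credit: €178,800 is at or above €113,000, so the credit is €0.
Total: €1,295 + €0 + €0 = €1,295.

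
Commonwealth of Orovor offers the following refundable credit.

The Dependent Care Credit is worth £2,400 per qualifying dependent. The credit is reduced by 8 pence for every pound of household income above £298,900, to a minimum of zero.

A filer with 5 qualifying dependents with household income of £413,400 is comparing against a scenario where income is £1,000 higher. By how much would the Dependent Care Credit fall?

£80

At £413,400 — base = 5 × £2,400 = £12,000. 8% of the £114,500 excess over £298,900 is £9,160; credit = £12,000 − £9,160 = £2,840.
At £414,400 — base = 5 × £2,400 = £12,000. 8% of the £115,500 excess over £298,900 is £9,240; credit = £12,000 − £9,240 = £2,760.
Lost: £2,840 − £2,760 = £80.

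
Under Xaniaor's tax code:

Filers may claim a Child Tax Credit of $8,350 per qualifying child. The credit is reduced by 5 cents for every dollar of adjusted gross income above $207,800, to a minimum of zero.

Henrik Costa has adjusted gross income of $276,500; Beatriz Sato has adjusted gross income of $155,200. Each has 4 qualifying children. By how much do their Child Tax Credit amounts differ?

$3,435

Henrik ($276,500): Child Tax Credit: base = 4 × $8,350 = $33,400. 5% of the $68,700 excess over $207,800 is $3,435; credit = $33,400 − $3,435 = $29,965.
Beatriz ($155,200): Child Tax Credit: base = 4 × $8,350 = $33,400. $155,200 is at or below the $207,800 threshold, so the full $33,400 applies.
Difference: |$29,965 − $33,400| = $3,435.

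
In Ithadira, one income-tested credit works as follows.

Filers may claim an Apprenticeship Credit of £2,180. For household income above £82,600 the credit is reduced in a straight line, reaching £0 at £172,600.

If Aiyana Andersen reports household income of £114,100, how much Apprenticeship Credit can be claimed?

£1,417

Apprenticeship Credit: £114,100 is £31,500 into a £90,000 phase-out range, leaving 58,500/90,000 of the credit: £2,180 × 58,500/90,000 = £1,417.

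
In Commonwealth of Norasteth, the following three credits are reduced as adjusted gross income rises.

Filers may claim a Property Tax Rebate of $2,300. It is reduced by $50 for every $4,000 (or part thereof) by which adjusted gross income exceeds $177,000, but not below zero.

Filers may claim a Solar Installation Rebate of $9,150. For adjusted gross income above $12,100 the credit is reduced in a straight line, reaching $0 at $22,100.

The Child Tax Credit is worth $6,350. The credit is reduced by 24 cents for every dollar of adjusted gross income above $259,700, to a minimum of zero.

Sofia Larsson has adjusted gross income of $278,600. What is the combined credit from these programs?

Property Tax Rebate: income exceeds $177,000 by $101,600, which is 26 full-or-partial $4,000 increments; reduction = 26 × $50 = $1,300, leaving $1,000.
Solar Installation Rebate: $278,600 is at or above $22,100, so the credit is $0.
Child Tax Credit: 24% of the $18,900 excess over $259,700 is $4,536; credit = $6,350 − $4,536 = $1,814.
Total: $1,000 + $0 + $1,814 = $2,814.

$2,814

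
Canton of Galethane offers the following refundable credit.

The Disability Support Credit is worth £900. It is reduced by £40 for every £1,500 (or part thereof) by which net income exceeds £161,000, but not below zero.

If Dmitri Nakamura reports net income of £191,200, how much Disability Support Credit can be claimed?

Disability Support Credit: income exceeds £161,000 by £30,200, which is 21 full-or-partial £1,500 increments; reduction = 21 × £40 = £840, leaving £60.

£60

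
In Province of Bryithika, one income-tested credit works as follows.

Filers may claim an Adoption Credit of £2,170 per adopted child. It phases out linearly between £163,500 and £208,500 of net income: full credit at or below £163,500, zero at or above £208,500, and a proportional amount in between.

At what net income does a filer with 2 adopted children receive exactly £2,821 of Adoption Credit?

£179,250

Full credit = 2 × £2,170 = £4,340.
£2,821 is 2,821/4,340 of the full £4,340, so 1,519/4,340 of the £45,000 range has been used: income = £163,500 + £45,000 × 1,519/4,340 = £179,250.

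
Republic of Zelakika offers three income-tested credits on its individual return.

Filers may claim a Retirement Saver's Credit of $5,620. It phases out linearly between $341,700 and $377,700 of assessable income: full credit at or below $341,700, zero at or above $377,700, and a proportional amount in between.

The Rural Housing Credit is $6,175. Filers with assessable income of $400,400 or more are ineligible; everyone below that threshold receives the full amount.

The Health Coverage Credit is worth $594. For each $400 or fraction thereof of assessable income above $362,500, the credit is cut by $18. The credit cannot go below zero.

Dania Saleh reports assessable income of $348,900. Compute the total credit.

Retirement Saver's Credit: $348,900 is $7,200 into a $36,000 phase-out range, leaving 28,800/36,000 of the credit: $5,620 × 28,800/36,000 = $4,496.
Rural Housing Credit: $348,900 is below the $400,400 cutoff, so the full $6,175 applies.
Health Coverage Credit: $348,900 is at or below the $362,500 threshold, so the full $594 applies.
Total: $4,496 + $6,175 + $594 = $11,265.

$11,265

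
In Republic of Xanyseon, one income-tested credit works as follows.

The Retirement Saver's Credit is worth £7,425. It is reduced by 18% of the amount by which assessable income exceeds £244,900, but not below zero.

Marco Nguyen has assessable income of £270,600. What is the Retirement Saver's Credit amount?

Retirement Saver's Credit: 18% of the £25,700 excess over £244,900 is £4,626; credit = £7,425 − £4,626 = £2,799.

£2,799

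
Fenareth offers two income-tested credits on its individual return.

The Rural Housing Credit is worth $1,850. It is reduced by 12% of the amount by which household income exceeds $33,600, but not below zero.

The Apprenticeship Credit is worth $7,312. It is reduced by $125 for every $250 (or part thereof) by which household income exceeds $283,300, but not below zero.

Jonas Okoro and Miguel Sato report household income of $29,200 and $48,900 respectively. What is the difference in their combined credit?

$1,836

Jonas ($29,200): Rural Housing Credit: $29,200 is at or below the $33,600 threshold, so the full $1,850 applies. Apprenticeship Credit: $29,200 is at or below the $283,300 threshold, so the full $7,312 applies. total $1,850 + $7,312 = $9,162
Miguel ($48,900): Rural Housing Credit: 12% of the $15,300 excess over $33,600 is $1,836; credit = $1,850 − $1,836 = $14. Apprenticeship Credit: $48,900 is at or below the $283,300 threshold, so the full $7,312 applies. total $14 + $7,312 = $7,326
Difference: |$9,162 − $7,326| = $1,836.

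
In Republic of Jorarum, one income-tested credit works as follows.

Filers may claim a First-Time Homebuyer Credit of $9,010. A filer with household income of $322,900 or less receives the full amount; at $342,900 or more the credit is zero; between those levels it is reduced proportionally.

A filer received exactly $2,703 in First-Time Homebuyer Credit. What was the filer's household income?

$2,703 is 2,703/9,010 of the full $9,010, so 6,307/9,010 of the $20,000 range has been used: income = $322,900 + $20,000 × 6,307/9,010 = $336,900.

$336,900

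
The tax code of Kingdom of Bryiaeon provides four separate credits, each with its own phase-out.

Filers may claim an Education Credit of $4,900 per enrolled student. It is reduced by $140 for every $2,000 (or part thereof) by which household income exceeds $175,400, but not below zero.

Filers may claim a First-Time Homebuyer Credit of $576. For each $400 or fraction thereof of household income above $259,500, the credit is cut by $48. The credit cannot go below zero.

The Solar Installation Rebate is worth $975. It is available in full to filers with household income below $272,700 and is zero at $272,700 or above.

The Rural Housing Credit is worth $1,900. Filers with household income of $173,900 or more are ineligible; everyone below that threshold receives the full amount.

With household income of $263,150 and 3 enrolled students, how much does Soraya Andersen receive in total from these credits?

Education Credit: base = 3 × $4,900 = $14,700. income exceeds $175,400 by $87,750, which is 44 full-or-partial $2,000 increments; reduction = 44 × $140 = $6,160, leaving $8,540.
First-Time Homebuyer Credit: income exceeds $259,500 by $3,650, which is 10 full-or-partial $400 increments; reduction = 10 × $48 = $480, leaving $96.
Solar Installation Rebate: $263,150 is below the $272,700 cutoff, so the full $975 applies.
Rural Housing Credit: $263,150 meets or exceeds the $173,900 cutoff, so the credit is $0.
Total: $8,540 + $96 + $975 + $0 = $9,611.

$9,611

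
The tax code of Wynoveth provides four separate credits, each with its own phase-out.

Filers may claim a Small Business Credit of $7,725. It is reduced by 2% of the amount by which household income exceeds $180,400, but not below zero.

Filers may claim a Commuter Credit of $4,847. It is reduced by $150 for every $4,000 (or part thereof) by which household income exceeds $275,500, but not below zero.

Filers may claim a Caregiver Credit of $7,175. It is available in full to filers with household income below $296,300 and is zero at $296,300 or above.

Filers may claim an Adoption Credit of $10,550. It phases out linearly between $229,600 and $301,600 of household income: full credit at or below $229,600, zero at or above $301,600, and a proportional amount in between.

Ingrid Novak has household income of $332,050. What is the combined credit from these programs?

Small Business Credit: 2% of the $151,650 excess over $180,400 is $3,033; credit = $7,725 − $3,033 = $4,692.
Commuter Credit: income exceeds $275,500 by $56,550, which is 15 full-or-partial $4,000 increments; reduction = 15 × $150 = $2,250, leaving $2,597.
Caregiver Credit: $332,050 meets or exceeds the $296,300 cutoff, so the credit is $0.
Adoption Credit: $332,050 is at or above $301,600, so the credit is $0.
Total: $4,692 + $2,597 + $0 + $0 = $7,289.

$7,289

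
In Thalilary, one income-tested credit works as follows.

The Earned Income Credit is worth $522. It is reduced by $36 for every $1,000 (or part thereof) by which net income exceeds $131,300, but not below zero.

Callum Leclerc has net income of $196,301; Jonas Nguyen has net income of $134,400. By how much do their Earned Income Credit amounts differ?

Callum ($196,301): Earned Income Credit: income exceeds $131,300 by $65,001 → 66 increments × $36 = $2,376 ≥ base, so the credit is $0.
Jonas ($134,400): Earned Income Credit: income exceeds $131,300 by $3,100, which is 4 full-or-partial $1,000 increments; reduction = 4 × $36 = $144, leaving $378.
Difference: |$0 − $378| = $378.

$378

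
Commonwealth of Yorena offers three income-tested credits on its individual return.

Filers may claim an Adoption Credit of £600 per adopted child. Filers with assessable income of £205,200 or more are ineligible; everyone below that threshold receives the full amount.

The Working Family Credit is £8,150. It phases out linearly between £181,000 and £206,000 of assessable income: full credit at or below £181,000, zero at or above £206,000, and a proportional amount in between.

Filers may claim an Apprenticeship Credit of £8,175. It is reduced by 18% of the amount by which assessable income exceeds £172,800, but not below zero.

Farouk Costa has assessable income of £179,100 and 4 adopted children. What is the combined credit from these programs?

£17,591

Adoption Credit: base = 4 × £600 = £2,400. £179,100 is below the £205,200 cutoff, so the full £2,400 applies.
Working Family Credit: £179,100 is at or below the £181,000 threshold, so the full £8,150 applies.
Apprenticeship Credit: 18% of the £6,300 excess over £172,800 is £1,134; credit = £8,175 − £1,134 = £7,041.
Total: £2,400 + £8,150 + £7,041 = £17,591.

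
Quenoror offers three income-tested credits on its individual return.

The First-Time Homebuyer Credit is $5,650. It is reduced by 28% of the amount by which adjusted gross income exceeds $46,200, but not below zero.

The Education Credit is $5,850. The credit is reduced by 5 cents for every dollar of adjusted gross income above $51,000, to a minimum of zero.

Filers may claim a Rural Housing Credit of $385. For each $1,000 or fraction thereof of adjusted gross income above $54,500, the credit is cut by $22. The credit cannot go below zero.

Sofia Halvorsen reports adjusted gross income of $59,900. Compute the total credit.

First-Time Homebuyer Credit: 28% of the $13,700 excess over $46,200 is $3,836; credit = $5,650 − $3,836 = $1,814.
Education Credit: 5% of the $8,900 excess over $51,000 is $445; credit = $5,850 − $445 = $5,405.
Rural Housing Credit: income exceeds $54,500 by $5,400, which is 6 full-or-partial $1,000 increments; reduction = 6 × $22 = $132, leaving $253.
Total: $1,814 + $5,405 + $253 = $7,472.

$7,472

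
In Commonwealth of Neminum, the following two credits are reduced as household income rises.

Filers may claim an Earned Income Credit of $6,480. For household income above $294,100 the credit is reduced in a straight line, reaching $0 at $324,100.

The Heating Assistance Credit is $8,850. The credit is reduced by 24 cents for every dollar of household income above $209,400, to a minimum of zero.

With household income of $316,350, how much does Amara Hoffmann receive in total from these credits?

Earned Income Credit: $316,350 is $22,250 into a $30,000 phase-out range, leaving 7,750/30,000 of the credit: $6,480 × 7,750/30,000 = $1,674.
Heating Assistance Credit: 24% of the $106,950 excess over $209,400 is $25,668 ≥ base, so the credit is $0.
Total: $1,674 + $0 = $1,674.

$1,674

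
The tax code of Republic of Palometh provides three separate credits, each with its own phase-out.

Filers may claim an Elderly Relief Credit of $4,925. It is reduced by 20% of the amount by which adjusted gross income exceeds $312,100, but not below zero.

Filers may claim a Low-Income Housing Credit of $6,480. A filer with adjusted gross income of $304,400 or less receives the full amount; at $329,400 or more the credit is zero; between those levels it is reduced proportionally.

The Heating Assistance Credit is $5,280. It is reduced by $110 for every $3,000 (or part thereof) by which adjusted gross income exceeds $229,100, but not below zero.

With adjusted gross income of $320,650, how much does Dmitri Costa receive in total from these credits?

$7,353

Elderly Relief Credit: 20% of the $8,550 excess over $312,100 is $1,710; credit = $4,925 − $1,710 = $3,215.
Low-Income Housing Credit: $320,650 is $16,250 into a $25,000 phase-out range, leaving 8,750/25,000 of the credit: $6,480 × 8,750/25,000 = $2,268.
Heating Assistance Credit: income exceeds $229,100 by $91,550, which is 31 full-or-partial $3,000 increments; reduction = 31 × $110 = $3,410, leaving $1,870.
Total: $3,215 + $2,268 + $1,870 = $7,353.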